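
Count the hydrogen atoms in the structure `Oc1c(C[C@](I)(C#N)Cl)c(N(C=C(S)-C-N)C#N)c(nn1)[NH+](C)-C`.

16

Hydrogens are implicit in SMILES; fill each atom to its normal valence:
  4 × C (aromatic): no H
  4 × C: no H
  3 × N: no H
  2 × C: 3 H each → 6
  2 × C: 2 H each → 4
  2 × N (aromatic): no H
  1 × C: 1 H
  1 × Cl: no H
  1 × I: no H
  1 × N: 2 H
  1 × N (charge +1): 1 H
  1 × O: 1 H
  1 × S: 1 H
  Total hydrogens = 16.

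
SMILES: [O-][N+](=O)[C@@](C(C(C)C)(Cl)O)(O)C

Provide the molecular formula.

C6H12ClNO4

Heavy atoms from the SMILES: 6 C, 1 Cl, 1 N, 4 O.
Implicit hydrogens by atom environment:
  3 × C: 3 H each → 9
  2 × C: no H
  2 × O: 1 H each → 2
  1 × C: 1 H
  1 × Cl: no H
  1 × N (charge +1): no H
  1 × O: no H
  1 × O (charge -1): no H
  Total hydrogens = 12.
Molecular formula: C6H12ClNO4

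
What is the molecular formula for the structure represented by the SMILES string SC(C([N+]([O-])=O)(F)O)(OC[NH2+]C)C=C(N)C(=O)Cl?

Heavy atoms from the SMILES: 7 C, 1 Cl, 1 F, 3 N, 5 O, 1 S.
Implicit hydrogens by atom environment:
  4 × C: no H
  3 × O: no H
  1 × C: 3 H
  1 × C: 2 H
  1 × C: 1 H
  1 × Cl: no H
  1 × F: no H
  1 × N: 2 H
  1 × N (charge +1): 2 H
  1 × N (charge +1): no H
  1 × O: 1 H
  1 × O (charge -1): no H
  1 × S: 1 H
  Total hydrogens = 12.
Net charge +1.
Molecular formula: C7H12ClFN3O5S+

C7H12ClFN3O5S+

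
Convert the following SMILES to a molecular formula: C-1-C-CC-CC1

C6H12

Heavy atoms from the SMILES: 6 C.
Implicit hydrogens by atom environment:
  6 × C: 2 H each → 12
  Total hydrogens = 12.
Molecular formula: C6H12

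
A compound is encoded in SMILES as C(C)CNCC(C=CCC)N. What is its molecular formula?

C9H20N2

Heavy atoms from the SMILES: 9 C, 2 N.
Implicit hydrogens by atom environment:
  4 × C: 2 H each → 8
  3 × C: 1 H each → 3
  2 × C: 3 H each → 6
  1 × N: 2 H
  1 × N: 1 H
  Total hydrogens = 20.
Molecular formula: C9H20N2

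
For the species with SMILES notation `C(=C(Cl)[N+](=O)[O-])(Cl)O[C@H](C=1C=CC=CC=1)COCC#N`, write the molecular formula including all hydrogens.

C12H10Cl2N2O4

Heavy atoms from the SMILES: 12 C, 2 Cl, 2 N, 4 O.
Implicit hydrogens by atom environment:
  5 × C (aromatic): 1 H each → 5
  3 × C: no H
  3 × O: no H
  2 × C: 2 H each → 4
  2 × Cl: no H
  1 × C: 1 H
  1 × C (aromatic): no H
  1 × N (charge +1): no H
  1 × N: no H
  1 × O (charge -1): no H
  Total hydrogens = 10.
Molecular formula: C12H10Cl2N2O4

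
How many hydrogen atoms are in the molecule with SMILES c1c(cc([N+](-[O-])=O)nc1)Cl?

3

Hydrogens are implicit in SMILES; fill each atom to its normal valence:
  3 × C (aromatic): 1 H each → 3
  2 × C (aromatic): no H
  1 × Cl: no H
  1 × N (aromatic): no H
  1 × N (charge +1): no H
  1 × O: no H
  1 × O (charge -1): no H
  Total hydrogens = 3.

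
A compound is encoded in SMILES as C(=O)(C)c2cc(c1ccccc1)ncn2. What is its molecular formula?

Heavy atoms from the SMILES: 12 C, 2 N, 1 O.
Implicit hydrogens by atom environment:
  7 × C (aromatic): 1 H each → 7
  3 × C (aromatic): no H
  2 × N (aromatic): no H
  1 × C: 3 H
  1 × C: no H
  1 × O: no H
  Total hydrogens = 10.
Molecular formula: C12H10N2O

C12H10N2O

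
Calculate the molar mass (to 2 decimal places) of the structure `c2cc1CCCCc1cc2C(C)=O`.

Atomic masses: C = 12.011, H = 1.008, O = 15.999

174.24

Molecular formula: C12H14O.
M = 12×12.011 + 14×1.008 + 1×15.999 = 174.24 g/mol.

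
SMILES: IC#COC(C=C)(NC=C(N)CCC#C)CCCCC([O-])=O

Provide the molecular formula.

C16H20IN2O3-

Heavy atoms from the SMILES: 16 C, 1 I, 2 N, 3 O.
Implicit hydrogens by atom environment:
  7 × C: 2 H each → 14
  6 × C: no H
  3 × C: 1 H each → 3
  2 × O: no H
  1 × I: no H
  1 × N: 2 H
  1 × N: 1 H
  1 × O (charge -1): no H
  Total hydrogens = 20.
Net charge -1.
Molecular formula: C16H20IN2O3-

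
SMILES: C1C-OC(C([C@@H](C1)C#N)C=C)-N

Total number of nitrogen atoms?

The symbol for nitrogen appears 2 times in the SMILES.

2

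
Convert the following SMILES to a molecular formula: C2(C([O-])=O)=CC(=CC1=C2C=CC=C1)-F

C11H6FO2-

Heavy atoms from the SMILES: 11 C, 1 F, 2 O.
Implicit hydrogens by atom environment:
  6 × C (aromatic): 1 H each → 6
  4 × C (aromatic): no H
  1 × C: no H
  1 × F: no H
  1 × O: no H
  1 × O (charge -1): no H
  Total hydrogens = 6.
Net charge -1.
Molecular formula: C11H6FO2-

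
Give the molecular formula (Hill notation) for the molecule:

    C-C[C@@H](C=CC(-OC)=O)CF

C8H13FO2

Heavy atoms from the SMILES: 8 C, 1 F, 2 O.
Implicit hydrogens by atom environment:
  3 × C: 1 H each → 3
  2 × C: 3 H each → 6
  2 × C: 2 H each → 4
  2 × O: no H
  1 × C: no H
  1 × F: no H
  Total hydrogens = 13.
Molecular formula: C8H13FO2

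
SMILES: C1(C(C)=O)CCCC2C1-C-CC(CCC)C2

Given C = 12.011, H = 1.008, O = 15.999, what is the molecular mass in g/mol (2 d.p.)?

222.37

Molecular formula: C15H26O.
M = 15×12.011 + 26×1.008 + 1×15.999 = 222.37 g/mol.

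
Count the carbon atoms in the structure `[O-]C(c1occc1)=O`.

The symbol for carbon appears 5 times in the SMILES. Lowercase c denotes aromatic carbon and counts toward C.

5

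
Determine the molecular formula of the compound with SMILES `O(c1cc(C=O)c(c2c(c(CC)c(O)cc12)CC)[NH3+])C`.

Heavy atoms from the SMILES: 16 C, 1 N, 3 O.
Implicit hydrogens by atom environment:
  8 × C (aromatic): no H
  3 × C: 3 H each → 9
  2 × C: 2 H each → 4
  2 × C (aromatic): 1 H each → 2
  2 × O: no H
  1 × C: 1 H
  1 × N (charge +1): 3 H
  1 × O: 1 H
  Total hydrogens = 20.
Net charge +1.
Molecular formula: C16H20NO3+

C16H20NO3+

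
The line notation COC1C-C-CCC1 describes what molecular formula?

C7H14O

Heavy atoms from the SMILES: 7 C, 1 O.
Implicit hydrogens by atom environment:
  5 × C: 2 H each → 10
  1 × C: 3 H
  1 × C: 1 H
  1 × O: no H
  Total hydrogens = 14.
Molecular formula: C7H14O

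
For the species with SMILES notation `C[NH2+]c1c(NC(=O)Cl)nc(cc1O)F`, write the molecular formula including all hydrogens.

C7H8ClFN3O2+

Heavy atoms from the SMILES: 7 C, 1 Cl, 1 F, 3 N, 2 O.
Implicit hydrogens by atom environment:
  4 × C (aromatic): no H
  1 × C: 3 H
  1 × C (aromatic): 1 H
  1 × C: no H
  1 × Cl: no H
  1 × F: no H
  1 × N (charge +1): 2 H
  1 × N: 1 H
  1 × N (aromatic): no H
  1 × O: 1 H
  1 × O: no H
  Total hydrogens = 8.
Net charge +1.
Molecular formula: C7H8ClFN3O2+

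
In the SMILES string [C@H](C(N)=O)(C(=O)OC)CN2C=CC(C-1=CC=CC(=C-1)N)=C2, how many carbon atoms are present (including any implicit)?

The symbol for carbon appears 15 times in the SMILES.

15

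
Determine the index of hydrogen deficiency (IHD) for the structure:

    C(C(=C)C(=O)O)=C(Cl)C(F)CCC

Molecular formula from the SMILES: C9H12ClFO2.
DoU = (2C + 2 + N − H − X)/2 = (2·9 + 2 + 0 − 12 − 2)/2 = 6/2 = 3.
(Structurally: 0 ring(s) + 3 π bond(s) = 3.)

3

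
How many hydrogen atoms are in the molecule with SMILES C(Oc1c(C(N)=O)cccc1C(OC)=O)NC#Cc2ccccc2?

16

Hydrogens are implicit in SMILES; fill each atom to its normal valence:
  8 × C (aromatic): 1 H each → 8
  4 × C (aromatic): no H
  4 × C: no H
  4 × O: no H
  1 × C: 3 H
  1 × C: 2 H
  1 × N: 2 H
  1 × N: 1 H
  Total hydrogens = 16.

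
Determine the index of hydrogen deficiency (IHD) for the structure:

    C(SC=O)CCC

Molecular formula from the SMILES: C5H10OS.
DoU = (2C + 2 + N − H − X)/2 = (2·5 + 2 + 0 − 10 − 0)/2 = 2/2 = 1.
(Structurally: 0 ring(s) + 1 π bond(s) = 1.)

1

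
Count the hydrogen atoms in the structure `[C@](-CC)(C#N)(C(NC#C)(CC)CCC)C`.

Hydrogens are implicit in SMILES; fill each atom to its normal valence:
  4 × C: 3 H each → 12
  4 × C: 2 H each → 8
  4 × C: no H
  1 × C: 1 H
  1 × N: 1 H
  1 × N: no H
  Total hydrogens = 22.

22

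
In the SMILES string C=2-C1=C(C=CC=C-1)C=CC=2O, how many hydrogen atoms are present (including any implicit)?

8

Hydrogens are implicit in SMILES; fill each atom to its normal valence:
  7 × C (aromatic): 1 H each → 7
  3 × C (aromatic): no H
  1 × O: 1 H
  Total hydrogens = 8.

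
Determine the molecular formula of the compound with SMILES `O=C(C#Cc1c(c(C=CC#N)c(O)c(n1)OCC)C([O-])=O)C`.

C15H11N2O5-

Heavy atoms from the SMILES: 15 C, 2 N, 5 O.
Implicit hydrogens by atom environment:
  5 × C (aromatic): no H
  5 × C: no H
  3 × O: no H
  2 × C: 3 H each → 6
  2 × C: 1 H each → 2
  1 × C: 2 H
  1 × N (aromatic): no H
  1 × N: no H
  1 × O: 1 H
  1 × O (charge -1): no H
  Total hydrogens = 11.
Net charge -1.
Molecular formula: C15H11N2O5-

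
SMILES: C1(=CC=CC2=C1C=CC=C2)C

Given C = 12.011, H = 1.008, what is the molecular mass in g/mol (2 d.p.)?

142.20

Molecular formula: C11H10.
M = 11×12.011 + 10×1.008 = 142.20 g/mol.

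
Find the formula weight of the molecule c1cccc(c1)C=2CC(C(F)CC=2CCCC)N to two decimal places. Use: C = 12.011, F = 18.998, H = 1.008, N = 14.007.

Molecular formula: C16H22FN.
M = 16×12.011 + 1×18.998 + 22×1.008 + 1×14.007 = 247.36 g/mol.

247.36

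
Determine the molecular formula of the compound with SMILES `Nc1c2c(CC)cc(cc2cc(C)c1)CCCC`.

C17H23N

Heavy atoms from the SMILES: 17 C, 1 N.
Implicit hydrogens by atom environment:
  6 × C (aromatic): no H
  4 × C: 2 H each → 8
  4 × C (aromatic): 1 H each → 4
  3 × C: 3 H each → 9
  1 × N: 2 H
  Total hydrogens = 23.
Molecular formula: C17H23N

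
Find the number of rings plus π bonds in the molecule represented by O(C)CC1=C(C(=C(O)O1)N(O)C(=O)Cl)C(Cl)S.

4

Molecular formula from the SMILES: C8H9Cl2NO5S.
DoU = (2C + 2 + N − H − X)/2 = (2·8 + 2 + 1 − 9 − 2)/2 = 8/2 = 4.
(Structurally: 1 ring(s) + 3 π bond(s) = 4.)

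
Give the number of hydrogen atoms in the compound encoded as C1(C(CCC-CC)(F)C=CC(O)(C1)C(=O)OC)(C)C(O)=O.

Hydrogens are implicit in SMILES; fill each atom to its normal valence:
  5 × C: 2 H each → 10
  5 × C: no H
  3 × C: 3 H each → 9
  3 × O: no H
  2 × C: 1 H each → 2
  2 × O: 1 H each → 2
  1 × F: no H
  Total hydrogens = 23.

23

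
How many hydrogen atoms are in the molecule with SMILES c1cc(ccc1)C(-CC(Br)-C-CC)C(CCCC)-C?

Hydrogens are implicit in SMILES; fill each atom to its normal valence:
  6 × C: 2 H each → 12
  5 × C (aromatic): 1 H each → 5
  3 × C: 3 H each → 9
  3 × C: 1 H each → 3
  1 × Br: no H
  1 × C (aromatic): no H
  Total hydrogens = 29.

29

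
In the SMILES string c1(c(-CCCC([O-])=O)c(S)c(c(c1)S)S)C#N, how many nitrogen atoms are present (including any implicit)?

The symbol for nitrogen appears 1 time in the SMILES.

1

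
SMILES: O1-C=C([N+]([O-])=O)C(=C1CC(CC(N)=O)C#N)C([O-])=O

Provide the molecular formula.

C10H8N3O6-

Heavy atoms from the SMILES: 10 C, 3 N, 6 O.
Implicit hydrogens by atom environment:
  3 × C (aromatic): no H
  3 × C: no H
  3 × O: no H
  2 × C: 2 H each → 4
  2 × O (charge -1): no H
  1 × C (aromatic): 1 H
  1 × C: 1 H
  1 × N: 2 H
  1 × N: no H
  1 × N (charge +1): no H
  1 × O (aromatic): no H
  Total hydrogens = 8.
Net charge -1.
Molecular formula: C10H8N3O6-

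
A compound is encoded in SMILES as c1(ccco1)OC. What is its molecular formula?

C5H6O2

Heavy atoms from the SMILES: 5 C, 2 O.
Implicit hydrogens by atom environment:
  3 × C (aromatic): 1 H each → 3
  1 × C: 3 H
  1 × C (aromatic): no H
  1 × O (aromatic): no H
  1 × O: no H
  Total hydrogens = 6.
Molecular formula: C5H6O2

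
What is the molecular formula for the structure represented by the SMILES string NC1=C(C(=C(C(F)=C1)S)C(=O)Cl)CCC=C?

C11H11ClFNOS

Heavy atoms from the SMILES: 11 C, 1 Cl, 1 F, 1 N, 1 O, 1 S.
Implicit hydrogens by atom environment:
  5 × C (aromatic): no H
  3 × C: 2 H each → 6
  1 × C (aromatic): 1 H
  1 × C: 1 H
  1 × C: no H
  1 × Cl: no H
  1 × F: no H
  1 × N: 2 H
  1 × O: no H
  1 × S: 1 H
  Total hydrogens = 11.
Molecular formula: C11H11ClFNOS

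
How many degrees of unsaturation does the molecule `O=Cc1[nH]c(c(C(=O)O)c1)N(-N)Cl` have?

Molecular formula from the SMILES: C6H6ClN3O3.
DoU = (2C + 2 + N − H − X)/2 = (2·6 + 2 + 3 − 6 − 1)/2 = 10/2 = 5.
(Structurally: 1 ring(s) + 4 π bond(s) = 5.)

5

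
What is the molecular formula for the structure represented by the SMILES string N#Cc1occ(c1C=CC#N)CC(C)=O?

Heavy atoms from the SMILES: 11 C, 2 N, 2 O.
Implicit hydrogens by atom environment:
  3 × C (aromatic): no H
  3 × C: no H
  2 × C: 1 H each → 2
  2 × N: no H
  1 × C: 3 H
  1 × C: 2 H
  1 × C (aromatic): 1 H
  1 × O (aromatic): no H
  1 × O: no H
  Total hydrogens = 8.
Molecular formula: C11H8N2O2

C11H8N2O2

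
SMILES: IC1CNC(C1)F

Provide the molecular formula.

C4H7FIN

Heavy atoms from the SMILES: 4 C, 1 F, 1 I, 1 N.
Implicit hydrogens by atom environment:
  2 × C: 2 H each → 4
  2 × C: 1 H each → 2
  1 × F: no H
  1 × I: no H
  1 × N: 1 H
  Total hydrogens = 7.
Molecular formula: C4H7FIN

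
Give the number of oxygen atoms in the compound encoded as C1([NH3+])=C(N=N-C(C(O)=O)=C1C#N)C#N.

The symbol for oxygen appears 2 times in the SMILES.

2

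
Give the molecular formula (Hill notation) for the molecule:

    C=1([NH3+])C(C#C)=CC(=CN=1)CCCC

C11H15N2+

Heavy atoms from the SMILES: 11 C, 2 N.
Implicit hydrogens by atom environment:
  3 × C: 2 H each → 6
  3 × C (aromatic): no H
  2 × C (aromatic): 1 H each → 2
  1 × C: 3 H
  1 × C: 1 H
  1 × C: no H
  1 × N (charge +1): 3 H
  1 × N (aromatic): no H
  Total hydrogens = 15.
Net charge +1.
Molecular formula: C11H15N2+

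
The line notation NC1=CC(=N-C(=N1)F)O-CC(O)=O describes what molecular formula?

C6H6FN3O3

Heavy atoms from the SMILES: 6 C, 1 F, 3 N, 3 O.
Implicit hydrogens by atom environment:
  3 × C (aromatic): no H
  2 × N (aromatic): no H
  2 × O: no H
  1 × C: 2 H
  1 × C (aromatic): 1 H
  1 × C: no H
  1 × F: no H
  1 × N: 2 H
  1 × O: 1 H
  Total hydrogens = 6.
Molecular formula: C6H6FN3O3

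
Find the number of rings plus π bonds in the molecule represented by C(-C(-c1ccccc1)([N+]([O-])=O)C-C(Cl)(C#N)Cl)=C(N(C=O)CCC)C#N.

11

Molecular formula from the SMILES: C17H16Cl2N4O3.
DoU = (2C + 2 + N − H − X)/2 = (2·17 + 2 + 4 − 16 − 2)/2 = 22/2 = 11.
(Structurally: 1 ring(s) + 10 π bond(s) = 11.)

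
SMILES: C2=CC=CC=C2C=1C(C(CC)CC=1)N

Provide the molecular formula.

C13H17N

Heavy atoms from the SMILES: 13 C, 1 N.
Implicit hydrogens by atom environment:
  5 × C (aromatic): 1 H each → 5
  3 × C: 1 H each → 3
  2 × C: 2 H each → 4
  1 × C: 3 H
  1 × C: no H
  1 × C (aromatic): no H
  1 × N: 2 H
  Total hydrogens = 17.
Molecular formula: C13H17N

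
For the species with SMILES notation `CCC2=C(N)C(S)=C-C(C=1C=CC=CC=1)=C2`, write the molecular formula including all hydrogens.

C14H15NS

Heavy atoms from the SMILES: 14 C, 1 N, 1 S.
Implicit hydrogens by atom environment:
  7 × C (aromatic): 1 H each → 7
  5 × C (aromatic): no H
  1 × C: 3 H
  1 × C: 2 H
  1 × N: 2 H
  1 × S: 1 H
  Total hydrogens = 15.
Molecular formula: C14H15NS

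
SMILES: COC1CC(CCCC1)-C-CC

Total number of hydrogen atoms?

Hydrogens are implicit in SMILES; fill each atom to its normal valence:
  7 × C: 2 H each → 14
  2 × C: 3 H each → 6
  2 × C: 1 H each → 2
  1 × O: no H
  Total hydrogens = 22.

22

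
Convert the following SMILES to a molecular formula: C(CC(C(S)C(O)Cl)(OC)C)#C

C8H13ClO2S

Heavy atoms from the SMILES: 8 C, 1 Cl, 2 O, 1 S.
Implicit hydrogens by atom environment:
  3 × C: 1 H each → 3
  2 × C: 3 H each → 6
  2 × C: no H
  1 × C: 2 H
  1 × Cl: no H
  1 × O: 1 H
  1 × O: no H
  1 × S: 1 H
  Total hydrogens = 13.
Molecular formula: C8H13ClO2S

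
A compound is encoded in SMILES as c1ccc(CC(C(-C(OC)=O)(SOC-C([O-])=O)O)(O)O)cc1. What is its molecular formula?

C13H15O8S-

Heavy atoms from the SMILES: 13 C, 8 O, 1 S.
Implicit hydrogens by atom environment:
  5 × C (aromatic): 1 H each → 5
  4 × C: no H
  4 × O: no H
  3 × O: 1 H each → 3
  2 × C: 2 H each → 4
  1 × C: 3 H
  1 × C (aromatic): no H
  1 × O (charge -1): no H
  1 × S: no H
  Total hydrogens = 15.
Net charge -1.
Molecular formula: C13H15O8S-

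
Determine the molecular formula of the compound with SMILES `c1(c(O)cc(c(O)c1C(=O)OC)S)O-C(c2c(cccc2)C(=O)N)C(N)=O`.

Heavy atoms from the SMILES: 17 C, 2 N, 7 O, 1 S.
Implicit hydrogens by atom environment:
  7 × C (aromatic): no H
  5 × C (aromatic): 1 H each → 5
  5 × O: no H
  3 × C: no H
  2 × N: 2 H each → 4
  2 × O: 1 H each → 2
  1 × C: 3 H
  1 × C: 1 H
  1 × S: 1 H
  Total hydrogens = 16.
Molecular formula: C17H16N2O7S

C17H16N2O7S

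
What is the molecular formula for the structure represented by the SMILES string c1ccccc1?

Heavy atoms from the SMILES: 6 C.
Implicit hydrogens by atom environment:
  6 × C (aromatic): 1 H each → 6
  Total hydrogens = 6.
Molecular formula: C6H6

C6H6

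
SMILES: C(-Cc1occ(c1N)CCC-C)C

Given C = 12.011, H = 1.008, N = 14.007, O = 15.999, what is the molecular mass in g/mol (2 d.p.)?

181.28

Molecular formula: C11H19NO.
M = 11×12.011 + 19×1.008 + 1×14.007 + 1×15.999 = 181.28 g/mol.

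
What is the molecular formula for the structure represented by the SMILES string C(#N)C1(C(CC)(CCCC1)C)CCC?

Heavy atoms from the SMILES: 13 C, 1 N.
Implicit hydrogens by atom environment:
  7 × C: 2 H each → 14
  3 × C: 3 H each → 9
  3 × C: no H
  1 × N: no H
  Total hydrogens = 23.
Molecular formula: C13H23N

C13H23N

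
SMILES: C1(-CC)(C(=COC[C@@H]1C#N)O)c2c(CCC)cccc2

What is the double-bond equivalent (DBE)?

8

Molecular formula from the SMILES: C17H21NO2.
DoU = (2C + 2 + N − H − X)/2 = (2·17 + 2 + 1 − 21 − 0)/2 = 16/2 = 8.
(Structurally: 2 ring(s) + 6 π bond(s) = 8.)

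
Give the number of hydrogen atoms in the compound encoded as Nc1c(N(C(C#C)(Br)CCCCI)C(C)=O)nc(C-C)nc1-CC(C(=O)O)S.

24

Hydrogens are implicit in SMILES; fill each atom to its normal valence:
  6 × C: 2 H each → 12
  4 × C (aromatic): no H
  4 × C: no H
  2 × C: 3 H each → 6
  2 × C: 1 H each → 2
  2 × N (aromatic): no H
  2 × O: no H
  1 × Br: no H
  1 × I: no H
  1 × N: 2 H
  1 × N: no H
  1 × O: 1 H
  1 × S: 1 H
  Total hydrogens = 24.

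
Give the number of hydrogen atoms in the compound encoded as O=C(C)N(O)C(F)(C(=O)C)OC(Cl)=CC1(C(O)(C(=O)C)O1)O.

Hydrogens are implicit in SMILES; fill each atom to its normal valence:
  7 × C: no H
  5 × O: no H
  3 × C: 3 H each → 9
  3 × O: 1 H each → 3
  1 × C: 1 H
  1 × Cl: no H
  1 × F: no H
  1 × N: no H
  Total hydrogens = 13.

13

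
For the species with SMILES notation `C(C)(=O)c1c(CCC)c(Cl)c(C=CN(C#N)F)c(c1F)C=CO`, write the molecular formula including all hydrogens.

Heavy atoms from the SMILES: 16 C, 1 Cl, 2 F, 2 N, 2 O.
Implicit hydrogens by atom environment:
  6 × C (aromatic): no H
  4 × C: 1 H each → 4
  2 × C: 3 H each → 6
  2 × C: 2 H each → 4
  2 × C: no H
  2 × F: no H
  2 × N: no H
  1 × Cl: no H
  1 × O: 1 H
  1 × O: no H
  Total hydrogens = 15.
Molecular formula: C16H15ClF2N2O2

C16H15ClF2N2O2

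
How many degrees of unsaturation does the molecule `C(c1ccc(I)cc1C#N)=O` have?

Molecular formula from the SMILES: C8H4INO.
DoU = (2C + 2 + N − H − X)/2 = (2·8 + 2 + 1 − 4 − 1)/2 = 14/2 = 7.
(Structurally: 1 ring(s) + 6 π bond(s) = 7.)

7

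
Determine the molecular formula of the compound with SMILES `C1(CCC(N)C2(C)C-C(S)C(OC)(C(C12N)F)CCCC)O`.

C16H31FN2O2S

Heavy atoms from the SMILES: 16 C, 1 F, 2 N, 2 O, 1 S.
Implicit hydrogens by atom environment:
  6 × C: 2 H each → 12
  4 × C: 1 H each → 4
  3 × C: 3 H each → 9
  3 × C: no H
  2 × N: 2 H each → 4
  1 × F: no H
  1 × O: 1 H
  1 × O: no H
  1 × S: 1 H
  Total hydrogens = 31.
Molecular formula: C16H31FN2O2S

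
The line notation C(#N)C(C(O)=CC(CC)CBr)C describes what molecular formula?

Heavy atoms from the SMILES: 1 Br, 9 C, 1 N, 1 O.
Implicit hydrogens by atom environment:
  3 × C: 1 H each → 3
  2 × C: 3 H each → 6
  2 × C: 2 H each → 4
  2 × C: no H
  1 × Br: no H
  1 × N: no H
  1 × O: 1 H
  Total hydrogens = 14.
Molecular formula: C9H14BrNO

C9H14BrNO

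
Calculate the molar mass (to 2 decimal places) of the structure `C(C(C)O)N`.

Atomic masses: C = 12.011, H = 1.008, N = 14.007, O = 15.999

Molecular formula: C3H9NO.
M = 3×12.011 + 9×1.008 + 1×14.007 + 1×15.999 = 75.11 g/mol.

75.11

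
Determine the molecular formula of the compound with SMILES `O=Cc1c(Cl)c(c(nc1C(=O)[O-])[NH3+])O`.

Heavy atoms from the SMILES: 7 C, 1 Cl, 2 N, 4 O.
Implicit hydrogens by atom environment:
  5 × C (aromatic): no H
  2 × O: no H
  1 × C: 1 H
  1 × C: no H
  1 × Cl: no H
  1 × N (charge +1): 3 H
  1 × N (aromatic): no H
  1 × O: 1 H
  1 × O (charge -1): no H
  Total hydrogens = 5.
Molecular formula: C7H5ClN2O4

C7H5ClN2O4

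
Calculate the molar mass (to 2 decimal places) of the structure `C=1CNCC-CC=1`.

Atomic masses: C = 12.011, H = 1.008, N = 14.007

Molecular formula: C6H11N.
M = 6×12.011 + 11×1.008 + 1×14.007 = 97.16 g/mol.

97.16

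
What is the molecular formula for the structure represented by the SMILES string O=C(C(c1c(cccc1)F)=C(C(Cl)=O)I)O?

C10H5ClFIO3

Heavy atoms from the SMILES: 10 C, 1 Cl, 1 F, 1 I, 3 O.
Implicit hydrogens by atom environment:
  4 × C (aromatic): 1 H each → 4
  4 × C: no H
  2 × C (aromatic): no H
  2 × O: no H
  1 × Cl: no H
  1 × F: no H
  1 × I: no H
  1 × O: 1 H
  Total hydrogens = 5.
Molecular formula: C10H5ClFIO3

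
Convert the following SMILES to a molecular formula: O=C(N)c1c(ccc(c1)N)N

Heavy atoms from the SMILES: 7 C, 3 N, 1 O.
Implicit hydrogens by atom environment:
  3 × C (aromatic): 1 H each → 3
  3 × C (aromatic): no H
  3 × N: 2 H each → 6
  1 × C: no H
  1 × O: no H
  Total hydrogens = 9.
Molecular formula: C7H9N3O

C7H9N3O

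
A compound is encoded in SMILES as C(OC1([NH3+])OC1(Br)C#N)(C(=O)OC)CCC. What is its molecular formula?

C9H14BrN2O4+

Heavy atoms from the SMILES: 1 Br, 9 C, 2 N, 4 O.
Implicit hydrogens by atom environment:
  4 × C: no H
  4 × O: no H
  2 × C: 3 H each → 6
  2 × C: 2 H each → 4
  1 × Br: no H
  1 × C: 1 H
  1 × N (charge +1): 3 H
  1 × N: no H
  Total hydrogens = 14.
Net charge +1.
Molecular formula: C9H14BrN2O4+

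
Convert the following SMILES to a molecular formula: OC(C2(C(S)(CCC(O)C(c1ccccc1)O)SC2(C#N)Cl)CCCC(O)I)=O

C19H23ClINO5S2

Heavy atoms from the SMILES: 19 C, 1 Cl, 1 I, 1 N, 5 O, 2 S.
Implicit hydrogens by atom environment:
  5 × C: 2 H each → 10
  5 × C (aromatic): 1 H each → 5
  5 × C: no H
  4 × O: 1 H each → 4
  3 × C: 1 H each → 3
  1 × C (aromatic): no H
  1 × Cl: no H
  1 × I: no H
  1 × N: no H
  1 × O: no H
  1 × S: 1 H
  1 × S: no H
  Total hydrogens = 23.
Molecular formula: C19H23ClINO5S2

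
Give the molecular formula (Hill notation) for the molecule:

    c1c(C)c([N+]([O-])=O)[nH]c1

Heavy atoms from the SMILES: 5 C, 2 N, 2 O.
Implicit hydrogens by atom environment:
  2 × C (aromatic): 1 H each → 2
  2 × C (aromatic): no H
  1 × C: 3 H
  1 × N (aromatic): 1 H
  1 × N (charge +1): no H
  1 × O: no H
  1 × O (charge -1): no H
  Total hydrogens = 6.
Molecular formula: C5H6N2O2

C5H6N2O2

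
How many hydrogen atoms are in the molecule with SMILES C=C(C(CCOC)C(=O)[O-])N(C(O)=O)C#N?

Hydrogens are implicit in SMILES; fill each atom to its normal valence:
  4 × C: no H
  3 × C: 2 H each → 6
  3 × O: no H
  2 × N: no H
  1 × C: 3 H
  1 × C: 1 H
  1 × O: 1 H
  1 × O (charge -1): no H
  Total hydrogens = 11.

11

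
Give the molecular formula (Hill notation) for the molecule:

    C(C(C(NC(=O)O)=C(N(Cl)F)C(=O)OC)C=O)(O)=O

C8H8ClFN2O7

Heavy atoms from the SMILES: 8 C, 1 Cl, 1 F, 2 N, 7 O.
Implicit hydrogens by atom environment:
  5 × C: no H
  5 × O: no H
  2 × C: 1 H each → 2
  2 × O: 1 H each → 2
  1 × C: 3 H
  1 × Cl: no H
  1 × F: no H
  1 × N: 1 H
  1 × N: no H
  Total hydrogens = 8.
Molecular formula: C8H8ClFN2O7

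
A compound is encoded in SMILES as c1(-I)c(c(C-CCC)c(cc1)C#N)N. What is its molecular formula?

C11H13IN2

Heavy atoms from the SMILES: 11 C, 1 I, 2 N.
Implicit hydrogens by atom environment:
  4 × C (aromatic): no H
  3 × C: 2 H each → 6
  2 × C (aromatic): 1 H each → 2
  1 × C: 3 H
  1 × C: no H
  1 × I: no H
  1 × N: 2 H
  1 × N: no H
  Total hydrogens = 13.
Molecular formula: C11H13IN2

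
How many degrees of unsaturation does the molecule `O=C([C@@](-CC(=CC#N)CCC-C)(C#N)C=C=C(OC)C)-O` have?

Molecular formula from the SMILES: C16H20N2O3.
DoU = (2C + 2 + N − H − X)/2 = (2·16 + 2 + 2 − 20 − 0)/2 = 16/2 = 8.
(Structurally: 0 ring(s) + 8 π bond(s) = 8.)

8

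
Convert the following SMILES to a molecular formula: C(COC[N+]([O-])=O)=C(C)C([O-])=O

Heavy atoms from the SMILES: 6 C, 1 N, 5 O.
Implicit hydrogens by atom environment:
  3 × O: no H
  2 × C: 2 H each → 4
  2 × C: no H
  2 × O (charge -1): no H
  1 × C: 3 H
  1 × C: 1 H
  1 × N (charge +1): no H
  Total hydrogens = 8.
Net charge -1.
Molecular formula: C6H8NO5-

C6H8NO5-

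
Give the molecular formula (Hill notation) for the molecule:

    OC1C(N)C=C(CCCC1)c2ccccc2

Heavy atoms from the SMILES: 14 C, 1 N, 1 O.
Implicit hydrogens by atom environment:
  5 × C (aromatic): 1 H each → 5
  4 × C: 2 H each → 8
  3 × C: 1 H each → 3
  1 × C: no H
  1 × C (aromatic): no H
  1 × N: 2 H
  1 × O: 1 H
  Total hydrogens = 19.
Molecular formula: C14H19NO

C14H19NO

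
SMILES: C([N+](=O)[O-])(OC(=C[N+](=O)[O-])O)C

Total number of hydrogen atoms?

Hydrogens are implicit in SMILES; fill each atom to its normal valence:
  3 × O: no H
  2 × C: 1 H each → 2
  2 × N (charge +1): no H
  2 × O (charge -1): no H
  1 × C: 3 H
  1 × C: no H
  1 × O: 1 H
  Total hydrogens = 6.

6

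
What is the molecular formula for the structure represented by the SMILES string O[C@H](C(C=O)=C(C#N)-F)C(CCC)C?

Heavy atoms from the SMILES: 10 C, 1 F, 1 N, 2 O.
Implicit hydrogens by atom environment:
  3 × C: 1 H each → 3
  3 × C: no H
  2 × C: 3 H each → 6
  2 × C: 2 H each → 4
  1 × F: no H
  1 × N: no H
  1 × O: 1 H
  1 × O: no H
  Total hydrogens = 14.
Molecular formula: C10H14FNO2

C10H14FNO2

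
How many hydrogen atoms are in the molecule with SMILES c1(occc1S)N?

Hydrogens are implicit in SMILES; fill each atom to its normal valence:
  2 × C (aromatic): 1 H each → 2
  2 × C (aromatic): no H
  1 × N: 2 H
  1 × O (aromatic): no H
  1 × S: 1 H
  Total hydrogens = 5.

5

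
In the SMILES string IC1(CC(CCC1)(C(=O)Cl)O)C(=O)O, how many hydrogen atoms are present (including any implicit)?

Hydrogens are implicit in SMILES; fill each atom to its normal valence:
  4 × C: 2 H each → 8
  4 × C: no H
  2 × O: 1 H each → 2
  2 × O: no H
  1 × Cl: no H
  1 × I: no H
  Total hydrogens = 10.

10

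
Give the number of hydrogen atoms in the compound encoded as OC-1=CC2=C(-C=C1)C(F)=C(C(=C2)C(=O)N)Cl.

7

Hydrogens are implicit in SMILES; fill each atom to its normal valence:
  6 × C (aromatic): no H
  4 × C (aromatic): 1 H each → 4
  1 × C: no H
  1 × Cl: no H
  1 × F: no H
  1 × N: 2 H
  1 × O: 1 H
  1 × O: no H
  Total hydrogens = 7.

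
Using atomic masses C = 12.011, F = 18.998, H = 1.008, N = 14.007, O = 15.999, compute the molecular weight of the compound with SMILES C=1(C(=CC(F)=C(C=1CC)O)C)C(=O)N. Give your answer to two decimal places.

Molecular formula: C10H12FNO2.
M = 10×12.011 + 1×18.998 + 12×1.008 + 1×14.007 + 2×15.999 = 197.21 g/mol.

197.21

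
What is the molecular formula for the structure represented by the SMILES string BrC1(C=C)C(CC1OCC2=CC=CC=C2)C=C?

Heavy atoms from the SMILES: 1 Br, 15 C, 1 O.
Implicit hydrogens by atom environment:
  5 × C (aromatic): 1 H each → 5
  4 × C: 2 H each → 8
  4 × C: 1 H each → 4
  1 × Br: no H
  1 × C: no H
  1 × C (aromatic): no H
  1 × O: no H
  Total hydrogens = 17.
Molecular formula: C15H17BrO

C15H17BrO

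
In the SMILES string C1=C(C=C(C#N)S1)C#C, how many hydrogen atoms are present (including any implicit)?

3

Hydrogens are implicit in SMILES; fill each atom to its normal valence:
  2 × C (aromatic): 1 H each → 2
  2 × C (aromatic): no H
  2 × C: no H
  1 × C: 1 H
  1 × N: no H
  1 × S (aromatic): no H
  Total hydrogens = 3.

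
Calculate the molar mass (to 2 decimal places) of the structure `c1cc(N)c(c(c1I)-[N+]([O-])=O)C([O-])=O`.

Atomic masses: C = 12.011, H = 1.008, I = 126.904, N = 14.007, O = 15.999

Molecular formula: C7H4IN2O4-.
M = 7×12.011 + 4×1.008 + 1×126.904 + 2×14.007 + 4×15.999 = 307.02 g/mol.

307.02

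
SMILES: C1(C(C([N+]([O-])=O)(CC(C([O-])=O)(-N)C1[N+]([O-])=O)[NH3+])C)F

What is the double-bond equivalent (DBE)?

Molecular formula from the SMILES: C8H13FN4O6.
DoU = (2C + 2 + N − H − X)/2 = (2·8 + 2 + 4 − 13 − 1)/2 = 8/2 = 4.
(Structurally: 1 ring(s) + 3 π bond(s) = 4.)

4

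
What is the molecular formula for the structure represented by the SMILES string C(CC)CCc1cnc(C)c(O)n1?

C10H16N2O

Heavy atoms from the SMILES: 10 C, 2 N, 1 O.
Implicit hydrogens by atom environment:
  4 × C: 2 H each → 8
  3 × C (aromatic): no H
  2 × C: 3 H each → 6
  2 × N (aromatic): no H
  1 × C (aromatic): 1 H
  1 × O: 1 H
  Total hydrogens = 16.
Molecular formula: C10H16N2O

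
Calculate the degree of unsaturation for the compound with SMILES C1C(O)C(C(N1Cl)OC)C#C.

3

Molecular formula from the SMILES: C7H10ClNO2.
DoU = (2C + 2 + N − H − X)/2 = (2·7 + 2 + 1 − 10 − 1)/2 = 6/2 = 3.
(Structurally: 1 ring(s) + 2 π bond(s) = 3.)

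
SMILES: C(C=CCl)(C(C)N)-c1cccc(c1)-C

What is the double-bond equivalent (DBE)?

Molecular formula from the SMILES: C12H16ClN.
DoU = (2C + 2 + N − H − X)/2 = (2·12 + 2 + 1 − 16 − 1)/2 = 10/2 = 5.
(Structurally: 1 ring(s) + 4 π bond(s) = 5.)

5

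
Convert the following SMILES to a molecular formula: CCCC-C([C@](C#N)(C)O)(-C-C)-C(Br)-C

C12H22BrNO

Heavy atoms from the SMILES: 1 Br, 12 C, 1 N, 1 O.
Implicit hydrogens by atom environment:
  4 × C: 3 H each → 12
  4 × C: 2 H each → 8
  3 × C: no H
  1 × Br: no H
  1 × C: 1 H
  1 × N: no H
  1 × O: 1 H
  Total hydrogens = 22.
Molecular formula: C12H22BrNO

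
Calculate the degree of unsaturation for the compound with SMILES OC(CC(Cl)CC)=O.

Molecular formula from the SMILES: C5H9ClO2.
DoU = (2C + 2 + N − H − X)/2 = (2·5 + 2 + 0 − 9 − 1)/2 = 2/2 = 1.
(Structurally: 0 ring(s) + 1 π bond(s) = 1.)

1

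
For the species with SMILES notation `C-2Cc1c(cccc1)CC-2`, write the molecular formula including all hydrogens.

Heavy atoms from the SMILES: 10 C.
Implicit hydrogens by atom environment:
  4 × C: 2 H each → 8
  4 × C (aromatic): 1 H each → 4
  2 × C (aromatic): no H
  Total hydrogens = 12.
Molecular formula: C10H12

C10H12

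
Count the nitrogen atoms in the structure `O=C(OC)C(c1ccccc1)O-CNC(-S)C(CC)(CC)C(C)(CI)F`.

1

The symbol for nitrogen appears 1 time in the SMILES.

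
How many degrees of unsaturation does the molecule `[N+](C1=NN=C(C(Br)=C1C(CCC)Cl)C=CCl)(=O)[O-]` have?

6

Molecular formula from the SMILES: C10H10BrCl2N3O2.
DoU = (2C + 2 + N − H − X)/2 = (2·10 + 2 + 3 − 10 − 3)/2 = 12/2 = 6.
(Structurally: 1 ring(s) + 5 π bond(s) = 6.)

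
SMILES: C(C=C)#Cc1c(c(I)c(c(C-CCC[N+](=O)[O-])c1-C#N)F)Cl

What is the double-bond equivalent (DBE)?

10

Molecular formula from the SMILES: C15H11ClFIN2O2.
DoU = (2C + 2 + N − H − X)/2 = (2·15 + 2 + 2 − 11 − 3)/2 = 20/2 = 10.
(Structurally: 1 ring(s) + 9 π bond(s) = 10.)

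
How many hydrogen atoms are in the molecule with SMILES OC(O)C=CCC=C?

Hydrogens are implicit in SMILES; fill each atom to its normal valence:
  4 × C: 1 H each → 4
  2 × C: 2 H each → 4
  2 × O: 1 H each → 2
  Total hydrogens = 10.

10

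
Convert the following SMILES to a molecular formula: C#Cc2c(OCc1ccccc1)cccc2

Heavy atoms from the SMILES: 15 C, 1 O.
Implicit hydrogens by atom environment:
  9 × C (aromatic): 1 H each → 9
  3 × C (aromatic): no H
  1 × C: 2 H
  1 × C: 1 H
  1 × C: no H
  1 × O: no H
  Total hydrogens = 12.
Molecular formula: C15H12O

C15H12O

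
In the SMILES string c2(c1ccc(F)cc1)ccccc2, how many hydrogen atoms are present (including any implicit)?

Hydrogens are implicit in SMILES; fill each atom to its normal valence:
  9 × C (aromatic): 1 H each → 9
  3 × C (aromatic): no H
  1 × F: no H
  Total hydrogens = 9.

9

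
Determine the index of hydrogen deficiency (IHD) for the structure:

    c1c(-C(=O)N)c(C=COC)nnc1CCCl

Molecular formula from the SMILES: C10H12ClN3O2.
DoU = (2C + 2 + N − H − X)/2 = (2·10 + 2 + 3 − 12 − 1)/2 = 12/2 = 6.
(Structurally: 1 ring(s) + 5 π bond(s) = 6.)

6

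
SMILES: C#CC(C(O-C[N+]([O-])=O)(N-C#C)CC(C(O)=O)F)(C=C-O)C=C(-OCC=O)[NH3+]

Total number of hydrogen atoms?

Hydrogens are implicit in SMILES; fill each atom to its normal valence:
  7 × C: 1 H each → 7
  6 × C: no H
  5 × O: no H
  3 × C: 2 H each → 6
  2 × O: 1 H each → 2
  1 × F: no H
  1 × N (charge +1): 3 H
  1 × N: 1 H
  1 × N (charge +1): no H
  1 × O (charge -1): no H
  Total hydrogens = 19.

19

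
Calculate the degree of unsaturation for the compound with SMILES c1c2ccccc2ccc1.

7

Molecular formula from the SMILES: C10H8.
DoU = (2C + 2 + N − H − X)/2 = (2·10 + 2 + 0 − 8 − 0)/2 = 14/2 = 7.
(Structurally: 2 ring(s) + 5 π bond(s) = 7.)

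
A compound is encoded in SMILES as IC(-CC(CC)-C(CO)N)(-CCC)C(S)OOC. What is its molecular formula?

Heavy atoms from the SMILES: 12 C, 1 I, 1 N, 3 O, 1 S.
Implicit hydrogens by atom environment:
  5 × C: 2 H each → 10
  3 × C: 3 H each → 9
  3 × C: 1 H each → 3
  2 × O: no H
  1 × C: no H
  1 × I: no H
  1 × N: 2 H
  1 × O: 1 H
  1 × S: 1 H
  Total hydrogens = 26.
Molecular formula: C12H26INO3S

C12H26INO3S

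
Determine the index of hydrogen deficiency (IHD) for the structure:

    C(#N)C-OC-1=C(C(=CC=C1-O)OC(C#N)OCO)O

Molecular formula from the SMILES: C11H10N2O6.
DoU = (2C + 2 + N − H − X)/2 = (2·11 + 2 + 2 − 10 − 0)/2 = 16/2 = 8.
(Structurally: 1 ring(s) + 7 π bond(s) = 8.)

8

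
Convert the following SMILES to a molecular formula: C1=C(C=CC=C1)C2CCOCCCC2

C13H18O

Heavy atoms from the SMILES: 13 C, 1 O.
Implicit hydrogens by atom environment:
  6 × C: 2 H each → 12
  5 × C (aromatic): 1 H each → 5
  1 × C: 1 H
  1 × C (aromatic): no H
  1 × O: no H
  Total hydrogens = 18.
Molecular formula: C13H18O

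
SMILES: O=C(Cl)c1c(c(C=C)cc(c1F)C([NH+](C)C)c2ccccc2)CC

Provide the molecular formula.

Heavy atoms from the SMILES: 20 C, 1 Cl, 1 F, 1 N, 1 O.
Implicit hydrogens by atom environment:
  6 × C (aromatic): 1 H each → 6
  6 × C (aromatic): no H
  3 × C: 3 H each → 9
  2 × C: 2 H each → 4
  2 × C: 1 H each → 2
  1 × C: no H
  1 × Cl: no H
  1 × F: no H
  1 × N (charge +1): 1 H
  1 × O: no H
  Total hydrogens = 22.
Net charge +1.
Molecular formula: C20H22ClFNO+

C20H22ClFNO+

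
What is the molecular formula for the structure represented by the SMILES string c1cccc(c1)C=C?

Heavy atoms from the SMILES: 8 C.
Implicit hydrogens by atom environment:
  5 × C (aromatic): 1 H each → 5
  1 × C: 2 H
  1 × C: 1 H
  1 × C (aromatic): no H
  Total hydrogens = 8.
Molecular formula: C8H8

C8H8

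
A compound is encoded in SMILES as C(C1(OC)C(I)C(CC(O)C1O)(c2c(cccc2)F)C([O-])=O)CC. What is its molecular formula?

Heavy atoms from the SMILES: 17 C, 1 F, 1 I, 5 O.
Implicit hydrogens by atom environment:
  4 × C (aromatic): 1 H each → 4
  3 × C: 2 H each → 6
  3 × C: 1 H each → 3
  3 × C: no H
  2 × C: 3 H each → 6
  2 × C (aromatic): no H
  2 × O: 1 H each → 2
  2 × O: no H
  1 × F: no H
  1 × I: no H
  1 × O (charge -1): no H
  Total hydrogens = 21.
Net charge -1.
Molecular formula: C17H21FIO5-

C17H21FIO5-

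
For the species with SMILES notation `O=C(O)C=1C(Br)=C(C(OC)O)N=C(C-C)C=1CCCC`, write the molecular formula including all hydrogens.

Heavy atoms from the SMILES: 1 Br, 14 C, 1 N, 4 O.
Implicit hydrogens by atom environment:
  5 × C (aromatic): no H
  4 × C: 2 H each → 8
  3 × C: 3 H each → 9
  2 × O: 1 H each → 2
  2 × O: no H
  1 × Br: no H
  1 × C: 1 H
  1 × C: no H
  1 × N (aromatic): no H
  Total hydrogens = 20.
Molecular formula: C14H20BrNO4

C14H20BrNO4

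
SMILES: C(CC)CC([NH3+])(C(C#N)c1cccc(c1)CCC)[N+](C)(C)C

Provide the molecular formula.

[C19H33N3]2+

Heavy atoms from the SMILES: 19 C, 3 N.
Implicit hydrogens by atom environment:
  5 × C: 3 H each → 15
  5 × C: 2 H each → 10
  4 × C (aromatic): 1 H each → 4
  2 × C: no H
  2 × C (aromatic): no H
  1 × C: 1 H
  1 × N (charge +1): 3 H
  1 × N: no H
  1 × N (charge +1): no H
  Total hydrogens = 33.
Net charge +2.
Molecular formula: [C19H33N3]2+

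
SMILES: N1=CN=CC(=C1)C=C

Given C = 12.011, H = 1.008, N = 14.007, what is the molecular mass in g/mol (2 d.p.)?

106.13

Molecular formula: C6H6N2.
M = 6×12.011 + 6×1.008 + 2×14.007 = 106.13 g/mol.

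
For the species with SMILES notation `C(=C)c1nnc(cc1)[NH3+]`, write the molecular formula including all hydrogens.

Heavy atoms from the SMILES: 6 C, 3 N.
Implicit hydrogens by atom environment:
  2 × C (aromatic): 1 H each → 2
  2 × C (aromatic): no H
  2 × N (aromatic): no H
  1 × C: 2 H
  1 × C: 1 H
  1 × N (charge +1): 3 H
  Total hydrogens = 8.
Net charge +1.
Molecular formula: C6H8N3+

C6H8N3+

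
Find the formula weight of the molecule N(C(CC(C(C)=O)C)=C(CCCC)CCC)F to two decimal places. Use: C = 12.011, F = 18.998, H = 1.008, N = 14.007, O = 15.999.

Molecular formula: C14H26FNO.
M = 14×12.011 + 1×18.998 + 26×1.008 + 1×14.007 + 1×15.999 = 243.37 g/mol.

243.37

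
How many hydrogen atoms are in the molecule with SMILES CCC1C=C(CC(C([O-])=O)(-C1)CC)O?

17

Hydrogens are implicit in SMILES; fill each atom to its normal valence:
  4 × C: 2 H each → 8
  3 × C: no H
  2 × C: 3 H each → 6
  2 × C: 1 H each → 2
  1 × O: 1 H
  1 × O: no H
  1 × O (charge -1): no H
  Total hydrogens = 17.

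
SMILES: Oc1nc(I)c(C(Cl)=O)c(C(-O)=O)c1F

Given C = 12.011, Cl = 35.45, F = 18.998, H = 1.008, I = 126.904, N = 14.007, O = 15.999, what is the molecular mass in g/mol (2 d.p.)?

Molecular formula: C7H2ClFINO4.
M = 7×12.011 + 1×35.45 + 1×18.998 + 2×1.008 + 1×126.904 + 1×14.007 + 4×15.999 = 345.45 g/mol.

345.45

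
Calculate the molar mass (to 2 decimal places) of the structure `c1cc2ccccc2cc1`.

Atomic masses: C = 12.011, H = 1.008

Molecular formula: C10H8.
M = 10×12.011 + 8×1.008 = 128.17 g/mol.

128.17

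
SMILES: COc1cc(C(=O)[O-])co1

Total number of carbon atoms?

6

The symbol for carbon appears 6 times in the SMILES. Lowercase c denotes aromatic carbon and counts toward C.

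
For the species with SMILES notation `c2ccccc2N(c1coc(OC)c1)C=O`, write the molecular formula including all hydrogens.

Heavy atoms from the SMILES: 12 C, 1 N, 3 O.
Implicit hydrogens by atom environment:
  7 × C (aromatic): 1 H each → 7
  3 × C (aromatic): no H
  2 × O: no H
  1 × C: 3 H
  1 × C: 1 H
  1 × N: no H
  1 × O (aromatic): no H
  Total hydrogens = 11.
Molecular formula: C12H11NO3

C12H11NO3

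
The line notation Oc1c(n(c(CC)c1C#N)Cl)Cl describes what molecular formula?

Heavy atoms from the SMILES: 7 C, 2 Cl, 2 N, 1 O.
Implicit hydrogens by atom environment:
  4 × C (aromatic): no H
  2 × Cl: no H
  1 × C: 3 H
  1 × C: 2 H
  1 × C: no H
  1 × N (aromatic): no H
  1 × N: no H
  1 × O: 1 H
  Total hydrogens = 6.
Molecular formula: C7H6Cl2N2O

C7H6Cl2N2O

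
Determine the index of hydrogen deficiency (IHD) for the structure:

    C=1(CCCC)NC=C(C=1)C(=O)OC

4

Molecular formula from the SMILES: C10H15NO2.
DoU = (2C + 2 + N − H − X)/2 = (2·10 + 2 + 1 − 15 − 0)/2 = 8/2 = 4.
(Structurally: 1 ring(s) + 3 π bond(s) = 4.)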